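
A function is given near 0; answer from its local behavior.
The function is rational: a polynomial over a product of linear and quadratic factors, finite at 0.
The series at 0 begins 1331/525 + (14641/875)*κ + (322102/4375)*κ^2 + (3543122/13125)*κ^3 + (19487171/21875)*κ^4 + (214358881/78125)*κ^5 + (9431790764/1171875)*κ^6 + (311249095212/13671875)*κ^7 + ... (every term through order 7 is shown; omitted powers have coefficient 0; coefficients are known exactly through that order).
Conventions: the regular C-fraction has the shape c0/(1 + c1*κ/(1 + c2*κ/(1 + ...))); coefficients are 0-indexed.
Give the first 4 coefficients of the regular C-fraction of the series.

The regular C-fraction coefficients are [1331/525, -33/5, 11/5, -22/15].

Taylor coefficients (read off): a_0 = 1331/525, a_1 = 14641/875, a_2 = 322102/4375, a_3 = 3543122/13125.
c0 = a_0 = 1331/525. Peel one level at a time: if S = 1 + c*κ/S' with S'(0) = 1, then c is the κ-coefficient of S and S' = c*κ/(S - 1).
S_1 = c0/f = 1 + (-33/5)*κ + (363/25)*κ^2 + ...; c1 = -33/5.
S_2 = c1*κ/(S_1 - 1) = 1 + (11/5)*κ + (242/75)*κ^2 + ...; c2 = 11/5.
S_3 = c2*κ/(S_2 - 1) = 1 + (-22/15)*κ + ...; c3 = -22/15.


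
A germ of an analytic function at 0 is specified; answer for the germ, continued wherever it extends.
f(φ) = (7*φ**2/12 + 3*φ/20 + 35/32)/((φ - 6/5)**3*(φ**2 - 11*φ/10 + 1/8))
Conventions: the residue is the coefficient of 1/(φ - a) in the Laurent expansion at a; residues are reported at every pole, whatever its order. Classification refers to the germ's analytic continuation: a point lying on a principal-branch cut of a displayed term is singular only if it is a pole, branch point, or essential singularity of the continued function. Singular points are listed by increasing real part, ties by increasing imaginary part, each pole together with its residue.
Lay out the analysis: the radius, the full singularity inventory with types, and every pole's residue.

Radius of convergence at 0: 11/20 - (1/20)*sqrt(71).
At 11/20 - (1/20)*sqrt(71): a pole of order 1; residue -31148500/352947 + (265684750/25059237)*sqrt(71).
At 11/20 + (1/20)*sqrt(71): a pole of order 1; residue -31148500/352947 - (265684750/25059237)*sqrt(71).
At 6/5: a pole of order 3; residue 62297000/352947.

Denominator factor (φ**2 - 11*φ/10 + 1/8): discriminant 71/100, real irrational roots 11/20 + (1/20)*sqrt(71) and 11/20 - (1/20)*sqrt(71); poles of order 1, moduli 11/20 + (1/20)*sqrt(71) and 11/20 - (1/20)*sqrt(71).
Denominator factor (φ - 6/5)^3: pole of order 3 at 6/5, modulus 6/5.
The radius of convergence is the smallest modulus among the singular points: 11/20 - (1/20)*sqrt(71).
The factor φ**2 - 11*φ/10 + 1/8 splits as (φ - a)(φ - a') with a = 11/20 - (1/20)*sqrt(71), a' = 11/20 + (1/20)*sqrt(71). At the order-1 pole a set g(φ) = (φ - a)*f(φ) = [(7*φ**2/12 + 3*φ/20 + 35/32)/(φ - 6/5)**3] / (φ - a').
Simple pole: residue = g(a) at a = 11/20 - (1/20)*sqrt(71), which is -31148500/352947 + (265684750/25059237)*sqrt(71).
The factor φ**2 - 11*φ/10 + 1/8 splits as (φ - a)(φ - a') with a = 11/20 + (1/20)*sqrt(71), a' = 11/20 - (1/20)*sqrt(71). At the order-1 pole a set g(φ) = (φ - a)*f(φ) = [(7*φ**2/12 + 3*φ/20 + 35/32)/(φ - 6/5)**3] / (φ - a').
Simple pole: residue = g(a) at a = 11/20 + (1/20)*sqrt(71), which is -31148500/352947 - (265684750/25059237)*sqrt(71).
At the order-3 pole 6/5 set g(φ) = (φ - (6/5))^3*f(φ) = (7*φ**2/12 + 3*φ/20 + 35/32)/(φ**2 - 11*φ/10 + 1/8).
Order-3 pole: residue = g''(a)/2; g''(6/5) = 124594000/352947, so the residue is 62297000/352947.
List the singular points by increasing real part (a conjugate pair: the negative imaginary part first).


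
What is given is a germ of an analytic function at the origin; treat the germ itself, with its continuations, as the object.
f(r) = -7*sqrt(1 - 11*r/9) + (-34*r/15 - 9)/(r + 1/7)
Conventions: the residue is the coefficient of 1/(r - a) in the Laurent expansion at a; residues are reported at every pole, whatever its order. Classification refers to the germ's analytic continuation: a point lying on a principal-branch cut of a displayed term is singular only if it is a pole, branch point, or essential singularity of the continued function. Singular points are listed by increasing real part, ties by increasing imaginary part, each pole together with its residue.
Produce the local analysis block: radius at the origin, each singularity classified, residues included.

Radius of convergence at 0: 1/7.
At -1/7: a pole of order 1; residue -911/105.
At 9/11: an algebraic (square-root) branch point.

Denominator factor (r + 1/7): pole of order 1 at -1/7, modulus 1/7.
Branch term (-7)*sqrt(1 - r/(9/11)): its argument vanishes at r = 9/11, a square-root branch point, modulus 9/11.
The radius of convergence is the smallest modulus among the singular points: 1/7.
The branch term is analytic at -1/7 and contributes nothing to the residue; only the rational part matters.
At the order-1 pole -1/7 set g(r) = (r - (-1/7))*(rational part) = -34*r/15 - 9.
Simple pole: residue = g(a) at a = -1/7, which is -911/105.
List the singular points by increasing real part (a conjugate pair: the negative imaginary part first).


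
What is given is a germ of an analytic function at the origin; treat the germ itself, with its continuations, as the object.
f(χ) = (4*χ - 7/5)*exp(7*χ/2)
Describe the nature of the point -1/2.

There is no denominator, hence no pole anywhere.
The factor exp(7*χ/2) is entire.
So the germ continues analytically to -1/2.

The point is a regular point.


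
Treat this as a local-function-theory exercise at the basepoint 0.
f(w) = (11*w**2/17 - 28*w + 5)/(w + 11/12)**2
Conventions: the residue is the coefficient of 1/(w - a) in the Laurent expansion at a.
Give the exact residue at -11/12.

The residue is -2977/102.

At the order-2 pole -11/12 set g(w) = (w - (-11/12))^2*f(w) = 11*w**2/17 - 28*w + 5.
Order-2 pole: residue = g'(a); g'(-11/12) = -2977/102, so the residue is -2977/102.


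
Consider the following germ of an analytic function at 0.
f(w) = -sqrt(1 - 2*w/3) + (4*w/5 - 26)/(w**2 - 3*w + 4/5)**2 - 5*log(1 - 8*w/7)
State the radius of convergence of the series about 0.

Denominator factor (w**2 - 3*w + 4/5)^2: discriminant 29/5, real irrational roots 3/2 + (1/10)*sqrt(145) and 3/2 - (1/10)*sqrt(145); poles of order 2, moduli 3/2 + (1/10)*sqrt(145) and 3/2 - (1/10)*sqrt(145).
Branch term (-1)*sqrt(1 - w/(3/2)): its argument vanishes at w = 3/2, a square-root branch point, modulus 3/2.
Branch term (-5)*log(1 - w/(7/8)): its argument vanishes at w = 7/8, a logarithmic branch point, modulus 7/8.
The radius of convergence is the smallest modulus among the singular points: 3/2 - (1/10)*sqrt(145).

The radius of convergence is 3/2 - (1/10)*sqrt(145).


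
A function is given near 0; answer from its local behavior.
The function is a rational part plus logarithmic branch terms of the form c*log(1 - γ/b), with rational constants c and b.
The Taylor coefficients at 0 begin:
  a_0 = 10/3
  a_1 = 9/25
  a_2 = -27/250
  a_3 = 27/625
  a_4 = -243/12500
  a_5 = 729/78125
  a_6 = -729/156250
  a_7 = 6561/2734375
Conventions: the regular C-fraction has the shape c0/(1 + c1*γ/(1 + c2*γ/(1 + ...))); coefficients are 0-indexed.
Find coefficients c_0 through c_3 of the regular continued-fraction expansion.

Taylor coefficients (read off): a_0 = 10/3, a_1 = 9/25, a_2 = -27/250, a_3 = 27/625.
c0 = a_0 = 10/3. Peel one level at a time: if S = 1 + c*γ/S' with S'(0) = 1, then c is the γ-coefficient of S and S' = c*γ/(S - 1).
S_1 = c0/f = 1 + (-27/250)*γ + (1377/31250)*γ^2 + ...; c1 = -27/250.
S_2 = c1*γ/(S_1 - 1) = 1 + (51/125)*γ + (-3/100)*γ^2 + ...; c2 = 51/125.
S_3 = c2*γ/(S_2 - 1) = 1 + (5/68)*γ + ...; c3 = 5/68.

The regular C-fraction coefficients are [10/3, -27/250, 51/125, 5/68].


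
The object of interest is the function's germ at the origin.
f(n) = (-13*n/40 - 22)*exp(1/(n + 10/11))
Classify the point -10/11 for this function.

The point is an essential singularity.

The exponent 1/(n - (-10/11)) has a pole at -10/11, so exp(1/(n - (-10/11))) takes every nonzero value near it: an essential singularity (not a pole of any order).


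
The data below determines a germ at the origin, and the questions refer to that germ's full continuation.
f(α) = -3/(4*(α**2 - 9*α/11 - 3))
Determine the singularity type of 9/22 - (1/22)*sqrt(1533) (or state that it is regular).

The point is a pole of order 1.

The denominator factor α**2 - 9*α/11 - 3 vanishes at 9/22 - (1/22)*sqrt(1533) and appears to the power 1; the numerator there equals -3/4, nonzero, and no other factor vanishes.
Hence a pole whose order is the multiplicity, 1.


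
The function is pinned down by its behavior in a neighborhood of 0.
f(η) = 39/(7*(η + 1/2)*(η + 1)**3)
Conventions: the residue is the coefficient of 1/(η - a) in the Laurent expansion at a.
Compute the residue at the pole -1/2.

At the order-1 pole -1/2 set g(η) = (η - (-1/2))*f(η) = 39/(7*(η + 1)**3).
Simple pole: residue = g(a) at a = -1/2, which is 312/7.

The residue is 312/7.


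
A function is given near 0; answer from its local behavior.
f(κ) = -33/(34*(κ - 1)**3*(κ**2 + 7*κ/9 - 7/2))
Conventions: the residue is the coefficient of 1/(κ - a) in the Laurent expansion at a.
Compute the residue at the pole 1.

At the order-3 pole 1 set g(κ) = (κ - (1))^3*f(κ) = -33/(34*(κ**2 + 7*κ/9 - 7/2)).
Order-3 pole: residue = g''(a)/2; g''(1) = 1816452/506447, so the residue is 908226/506447.

The residue is 908226/506447.


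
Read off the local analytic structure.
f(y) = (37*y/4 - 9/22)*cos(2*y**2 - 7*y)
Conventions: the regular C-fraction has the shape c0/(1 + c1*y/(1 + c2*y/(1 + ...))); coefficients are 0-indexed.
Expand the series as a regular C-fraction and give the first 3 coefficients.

Taylor coefficients (expand at 0): a_0 = -9/22, a_1 = 37/4, a_2 = 441/44.
c0 = a_0 = -9/22. Peel one level at a time: if S = 1 + c*y/S' with S'(0) = 1, then c is the y-coefficient of S and S' = c*y/(S - 1).
S_1 = c0/f = 1 + (407/18)*y + (173587/324)*y^2 + ...; c1 = 407/18.
S_2 = c1*y/(S_1 - 1) = 1 + (-173587/7326)*y + ...; c2 = -173587/7326.

The regular C-fraction coefficients are [-9/22, 407/18, -173587/7326].


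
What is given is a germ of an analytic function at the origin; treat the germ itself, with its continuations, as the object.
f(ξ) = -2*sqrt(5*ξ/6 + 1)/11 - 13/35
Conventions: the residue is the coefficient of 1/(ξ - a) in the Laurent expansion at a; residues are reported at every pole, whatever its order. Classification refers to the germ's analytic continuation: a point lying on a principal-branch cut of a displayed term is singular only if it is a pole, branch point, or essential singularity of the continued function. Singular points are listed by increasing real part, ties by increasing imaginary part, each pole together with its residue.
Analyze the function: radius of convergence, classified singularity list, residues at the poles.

Radius of convergence at 0: 6/5.
At -6/5: an algebraic (square-root) branch point.

Branch term (-2/11)*sqrt(1 - ξ/(-6/5)): its argument vanishes at ξ = -6/5, a square-root branch point, modulus 6/5.
The radius of convergence is the smallest modulus among the singular points: 6/5.


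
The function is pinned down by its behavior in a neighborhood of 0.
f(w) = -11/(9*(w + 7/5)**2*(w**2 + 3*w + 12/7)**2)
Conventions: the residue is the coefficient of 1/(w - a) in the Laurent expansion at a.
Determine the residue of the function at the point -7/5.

The residue is -11790625/3504096.

At the order-2 pole -7/5 set g(w) = (w - (-7/5))^2*f(w) = -11/(9*(w**2 + 3*w + 12/7)**2).
Order-2 pole: residue = g'(a); g'(-7/5) = -11790625/3504096, so the residue is -11790625/3504096.


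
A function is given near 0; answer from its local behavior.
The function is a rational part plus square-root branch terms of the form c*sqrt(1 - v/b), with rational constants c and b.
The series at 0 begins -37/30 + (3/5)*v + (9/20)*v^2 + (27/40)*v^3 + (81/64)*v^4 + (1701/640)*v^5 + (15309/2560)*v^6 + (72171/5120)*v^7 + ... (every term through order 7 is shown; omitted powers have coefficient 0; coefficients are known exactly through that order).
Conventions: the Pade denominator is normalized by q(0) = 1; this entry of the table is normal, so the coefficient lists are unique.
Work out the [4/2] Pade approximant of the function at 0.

Taylor coefficients needed (read off): a_0 = -37/30, a_1 = 3/5, a_2 = 9/20, a_3 = 27/40, a_4 = 81/64, a_5 = 1701/640, a_6 = 15309/2560.
Write the denominator as Q(v) = 1 + q1*v + q2*v^2. Requiring Q*f - P = O(v^7) with deg P <= 4 kills the coefficients of v^5..v^6 in Q*f:
  v^5: a_5 + q1*a_4 + q2*a_3 = 0, i.e. 1701/640 + (81/64)*q1 + (27/40)*q2 = 0.
  v^6: a_6 + q1*a_5 + q2*a_4 = 0, i.e. 15309/2560 + (1701/640)*q1 + (81/64)*q2 = 0.
Solving this linear system: q1 = -7/2, q2 = 21/8.
The numerator is Q*f truncated at degree 4: P0 = a_0 = -37/30; P1 = a_1 + q1*a_0 = 59/12; P2 = a_2 + q1*a_1 + q2*a_0 = -391/80; P3 = a_3 + q1*a_2 + q2*a_1 = 27/40; P4 = a_4 + q1*a_3 + q2*a_2 = 27/320.

The Pade approximant has numerator coefficients [-37/30, 59/12, -391/80, 27/40, 27/320]; denominator coefficients [1, -7/2, 21/8].


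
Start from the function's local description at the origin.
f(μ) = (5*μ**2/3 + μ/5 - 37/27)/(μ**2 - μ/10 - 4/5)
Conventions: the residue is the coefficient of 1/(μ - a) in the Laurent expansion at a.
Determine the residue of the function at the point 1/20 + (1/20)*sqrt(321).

The residue is 11/60 - (101/173340)*sqrt(321).

The factor μ**2 - μ/10 - 4/5 splits as (μ - a)(μ - a') with a = 1/20 + (1/20)*sqrt(321), a' = 1/20 - (1/20)*sqrt(321). At the order-1 pole a set g(μ) = (μ - a)*f(μ) = [5*μ**2/3 + μ/5 - 37/27] / (μ - a').
Simple pole: residue = g(a) at a = 1/20 + (1/20)*sqrt(321), which is 11/60 - (101/173340)*sqrt(321).


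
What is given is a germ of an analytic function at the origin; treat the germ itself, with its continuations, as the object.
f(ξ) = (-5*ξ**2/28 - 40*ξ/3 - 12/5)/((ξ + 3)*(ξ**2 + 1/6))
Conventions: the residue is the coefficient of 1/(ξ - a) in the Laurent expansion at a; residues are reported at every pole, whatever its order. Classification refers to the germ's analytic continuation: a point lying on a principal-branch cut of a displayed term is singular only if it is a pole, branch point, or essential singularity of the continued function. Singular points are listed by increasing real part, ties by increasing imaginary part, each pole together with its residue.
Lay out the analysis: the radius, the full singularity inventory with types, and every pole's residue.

Radius of convergence at 0: (1/6)*sqrt(6).
At -3: a pole of order 1; residue 15117/3850.
At -((1/6)*sqrt(6))*i: a pole of order 1; residue (-31609/15400) - ((23519/46200)*sqrt(6))*i.
At ((1/6)*sqrt(6))*i: a pole of order 1; residue (-31609/15400) + ((23519/46200)*sqrt(6))*i.

Denominator factor (ξ + 3): pole of order 1 at -3, modulus 3.
Denominator factor (ξ**2 + 1/6): discriminant -2/3, complex-conjugate roots ((1/6)*sqrt(6))*i and -((1/6)*sqrt(6))*i; poles of order 1, moduli (1/6)*sqrt(6) and (1/6)*sqrt(6).
The radius of convergence is the smallest modulus among the singular points: (1/6)*sqrt(6).
At the order-1 pole -3 set g(ξ) = (ξ - (-3))*f(ξ) = (-5*ξ**2/28 - 40*ξ/3 - 12/5)/(ξ**2 + 1/6).
Simple pole: residue = g(a) at a = -3, which is 15117/3850.
The factor ξ**2 + 1/6 splits as (ξ - a)(ξ - a') with a = -((1/6)*sqrt(6))*i, a' = ((1/6)*sqrt(6))*i. At the order-1 pole a set g(ξ) = (ξ - a)*f(ξ) = [(-5*ξ**2/28 - 40*ξ/3 - 12/5)/(ξ + 3)] / (ξ - a').
Simple pole: residue = g(a) at a = -((1/6)*sqrt(6))*i, which is (-31609/15400) - ((23519/46200)*sqrt(6))*i.
The factor ξ**2 + 1/6 splits as (ξ - a)(ξ - a') with a = ((1/6)*sqrt(6))*i, a' = -((1/6)*sqrt(6))*i. At the order-1 pole a set g(ξ) = (ξ - a)*f(ξ) = [(-5*ξ**2/28 - 40*ξ/3 - 12/5)/(ξ + 3)] / (ξ - a').
Simple pole: residue = g(a) at a = ((1/6)*sqrt(6))*i, which is (-31609/15400) + ((23519/46200)*sqrt(6))*i.
List the singular points by increasing real part (a conjugate pair: the negative imaginary part first).


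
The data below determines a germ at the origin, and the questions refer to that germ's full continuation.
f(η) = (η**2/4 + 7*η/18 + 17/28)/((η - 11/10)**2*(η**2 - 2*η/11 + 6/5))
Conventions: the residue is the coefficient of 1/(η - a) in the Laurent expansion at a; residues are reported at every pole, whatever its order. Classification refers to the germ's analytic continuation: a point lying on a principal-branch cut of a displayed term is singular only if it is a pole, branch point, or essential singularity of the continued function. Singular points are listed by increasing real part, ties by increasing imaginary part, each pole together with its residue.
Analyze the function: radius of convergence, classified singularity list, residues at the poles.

Radius of convergence at 0: (1/5)*sqrt(30).
At (1/11) - ((1/55)*sqrt(3605))*i: a pole of order 1; residue (2162900/33846813) - ((84217865/48807104346)*sqrt(3605))*i.
At (1/11) + ((1/55)*sqrt(3605))*i: a pole of order 1; residue (2162900/33846813) + ((84217865/48807104346)*sqrt(3605))*i.
At 11/10: a pole of order 2; residue -4325800/33846813.


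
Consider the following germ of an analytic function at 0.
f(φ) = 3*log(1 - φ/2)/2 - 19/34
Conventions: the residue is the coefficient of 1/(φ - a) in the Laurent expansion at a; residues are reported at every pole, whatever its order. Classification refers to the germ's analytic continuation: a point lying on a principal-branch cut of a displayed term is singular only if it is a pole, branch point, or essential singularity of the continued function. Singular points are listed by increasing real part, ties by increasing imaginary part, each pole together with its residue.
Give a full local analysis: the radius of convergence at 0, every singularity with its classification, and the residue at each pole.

Radius of convergence at 0: 2.
At 2: a logarithmic branch point.

Branch term (3/2)*log(1 - φ/(2)): its argument vanishes at φ = 2, a logarithmic branch point, modulus 2.
The radius of convergence is the smallest modulus among the singular points: 2.


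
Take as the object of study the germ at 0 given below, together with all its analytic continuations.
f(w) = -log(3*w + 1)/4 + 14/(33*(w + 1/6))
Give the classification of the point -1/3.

The point is a logarithmic branch point.

The term (-1/4)*log(1 - w/(-1/3)) has argument 1 - -1/3/(-1/3) = 0 at -1/3: a logarithmic (infinitely-sheeted) branch point; the remaining terms are analytic or single-valued there.


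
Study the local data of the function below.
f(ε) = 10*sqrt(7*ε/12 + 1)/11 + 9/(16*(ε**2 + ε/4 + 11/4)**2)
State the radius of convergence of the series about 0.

Denominator factor (ε**2 + ε/4 + 11/4)^2: discriminant -175/16, complex-conjugate roots (-1/8) + ((5/8)*sqrt(7))*i and (-1/8) - ((5/8)*sqrt(7))*i; poles of order 2, moduli (1/2)*sqrt(11) and (1/2)*sqrt(11).
Branch term (10/11)*sqrt(1 - ε/(-12/7)): its argument vanishes at ε = -12/7, a square-root branch point, modulus 12/7.
The radius of convergence is the smallest modulus among the singular points: (1/2)*sqrt(11).

The radius of convergence is (1/2)*sqrt(11).


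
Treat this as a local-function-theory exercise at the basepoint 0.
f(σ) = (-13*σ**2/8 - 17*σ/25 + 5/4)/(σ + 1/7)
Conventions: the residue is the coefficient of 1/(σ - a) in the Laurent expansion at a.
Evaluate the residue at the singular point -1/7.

The residue is 12877/9800.

At the order-1 pole -1/7 set g(σ) = (σ - (-1/7))*f(σ) = -13*σ**2/8 - 17*σ/25 + 5/4.
Simple pole: residue = g(a) at a = -1/7, which is 12877/9800.


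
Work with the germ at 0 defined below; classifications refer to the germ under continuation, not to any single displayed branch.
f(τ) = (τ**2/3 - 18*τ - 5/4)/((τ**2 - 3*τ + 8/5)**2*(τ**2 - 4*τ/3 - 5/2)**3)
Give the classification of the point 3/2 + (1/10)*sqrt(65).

The denominator factor τ**2 - 3*τ + 8/5 vanishes at 3/2 + (1/10)*sqrt(65) and appears to the power 2; the numerator there equals -1637/60 - (17/10)*sqrt(65), nonzero, and no other factor vanishes.
Hence a pole whose order is the multiplicity, 2.

The point is a pole of order 2.


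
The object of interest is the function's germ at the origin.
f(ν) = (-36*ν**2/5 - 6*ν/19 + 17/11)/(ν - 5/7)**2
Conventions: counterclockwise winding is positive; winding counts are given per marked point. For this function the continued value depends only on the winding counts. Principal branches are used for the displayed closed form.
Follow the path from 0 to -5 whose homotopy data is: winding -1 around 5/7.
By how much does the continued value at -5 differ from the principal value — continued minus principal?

Continued minus principal equals 0.

The function is rational, hence single-valued: continuing it around any pole returns the same value, so the difference is 0.


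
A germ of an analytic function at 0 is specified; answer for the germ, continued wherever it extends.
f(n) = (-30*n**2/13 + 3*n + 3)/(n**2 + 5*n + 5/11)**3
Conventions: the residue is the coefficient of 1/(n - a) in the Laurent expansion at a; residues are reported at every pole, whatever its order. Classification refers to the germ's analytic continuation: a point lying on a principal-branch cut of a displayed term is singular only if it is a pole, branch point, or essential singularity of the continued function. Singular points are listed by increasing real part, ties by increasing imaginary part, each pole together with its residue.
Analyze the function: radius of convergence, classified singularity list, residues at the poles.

Denominator factor (n**2 + 5*n + 5/11)^3: discriminant 255/11, real irrational roots -5/2 + (1/22)*sqrt(2805) and -5/2 - (1/22)*sqrt(2805); poles of order 3, moduli 5/2 - (1/22)*sqrt(2805) and 5/2 + (1/22)*sqrt(2805).
The radius of convergence is the smallest modulus among the singular points: 5/2 - (1/22)*sqrt(2805).
The factor n**2 + 5*n + 5/11 splits as (n - a)(n - a') with a = -5/2 - (1/22)*sqrt(2805), a' = -5/2 + (1/22)*sqrt(2805). At the order-3 pole a set g(n) = (n - a)^3*f(n) = [-30*n**2/13 + 3*n + 3] / (n - a')^3.
Order-3 pole: residue = g''(a)/2; g''(-5/2 - (1/22)*sqrt(2805)) = (30338/23950875)*sqrt(2805), so the residue is (15169/23950875)*sqrt(2805).
The factor n**2 + 5*n + 5/11 splits as (n - a)(n - a') with a = -5/2 + (1/22)*sqrt(2805), a' = -5/2 - (1/22)*sqrt(2805). At the order-3 pole a set g(n) = (n - a)^3*f(n) = [-30*n**2/13 + 3*n + 3] / (n - a')^3.
Order-3 pole: residue = g''(a)/2; g''(-5/2 + (1/22)*sqrt(2805)) = -(30338/23950875)*sqrt(2805), so the residue is -(15169/23950875)*sqrt(2805).
List the singular points by increasing real part (a conjugate pair: the negative imaginary part first).

Radius of convergence at 0: 5/2 - (1/22)*sqrt(2805).
At -5/2 - (1/22)*sqrt(2805): a pole of order 3; residue (15169/23950875)*sqrt(2805).
At -5/2 + (1/22)*sqrt(2805): a pole of order 3; residue -(15169/23950875)*sqrt(2805).


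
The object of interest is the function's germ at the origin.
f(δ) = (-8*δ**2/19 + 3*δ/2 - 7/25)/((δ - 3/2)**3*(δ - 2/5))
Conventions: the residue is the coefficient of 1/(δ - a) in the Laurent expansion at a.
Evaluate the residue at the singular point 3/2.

At the order-3 pole 3/2 set g(δ) = (δ - (3/2))^3*f(δ) = (-8*δ**2/19 + 3*δ/2 - 7/25)/(δ - 2/5).
Order-3 pole: residue = g''(a)/2; g''(3/2) = 9600/25289, so the residue is 4800/25289.

The residue is 4800/25289.


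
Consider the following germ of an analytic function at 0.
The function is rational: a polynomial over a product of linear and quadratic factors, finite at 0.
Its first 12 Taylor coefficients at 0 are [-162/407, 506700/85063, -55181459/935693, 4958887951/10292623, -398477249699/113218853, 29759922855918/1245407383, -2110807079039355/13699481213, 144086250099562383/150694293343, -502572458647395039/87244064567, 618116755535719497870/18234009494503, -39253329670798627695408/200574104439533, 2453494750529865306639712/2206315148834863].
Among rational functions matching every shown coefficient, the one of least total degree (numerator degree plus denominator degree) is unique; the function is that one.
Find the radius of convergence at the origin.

No rational of total degree below 10 reproduces all 12 coefficients; solving the [2/8] Pade equations on them gives f(z) = (5*z**2/6 + 3*z/19 + 27/37)/((z**2 - z/3 - 11/6)*(z**2 + 5*z + 1)**3), whose expansion matches every shown term.
Denominator factor (z**2 - z/3 - 11/6): discriminant 67/9, real irrational roots 1/6 + (1/6)*sqrt(67) and 1/6 - (1/6)*sqrt(67); poles of order 1, moduli 1/6 + (1/6)*sqrt(67) and -1/6 + (1/6)*sqrt(67).
Denominator factor (z**2 + 5*z + 1)^3: discriminant 21, real irrational roots -5/2 + (1/2)*sqrt(21) and -5/2 - (1/2)*sqrt(21); poles of order 3, moduli 5/2 - (1/2)*sqrt(21) and 5/2 + (1/2)*sqrt(21).
The radius of convergence is the smallest modulus among the singular points: 5/2 - (1/2)*sqrt(21).

The radius of convergence is 5/2 - (1/2)*sqrt(21).


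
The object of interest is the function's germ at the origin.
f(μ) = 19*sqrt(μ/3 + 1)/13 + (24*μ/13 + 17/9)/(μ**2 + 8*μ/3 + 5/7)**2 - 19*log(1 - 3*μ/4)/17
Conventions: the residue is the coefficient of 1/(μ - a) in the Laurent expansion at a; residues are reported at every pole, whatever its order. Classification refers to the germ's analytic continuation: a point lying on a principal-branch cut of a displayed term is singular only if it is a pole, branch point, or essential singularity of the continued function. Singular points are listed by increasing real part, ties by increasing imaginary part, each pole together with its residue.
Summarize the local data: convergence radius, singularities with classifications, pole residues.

Denominator factor (μ**2 + 8*μ/3 + 5/7)^2: discriminant 268/63, real irrational roots -4/3 + (1/21)*sqrt(469) and -4/3 - (1/21)*sqrt(469); poles of order 2, moduli 4/3 - (1/21)*sqrt(469) and 4/3 + (1/21)*sqrt(469).
Branch term (19/13)*sqrt(1 - μ/(-3)): its argument vanishes at μ = -3, a square-root branch point, modulus 3.
Branch term (-19/17)*log(1 - μ/(4/3)): its argument vanishes at μ = 4/3, a logarithmic branch point, modulus 4/3.
The radius of convergence is the smallest modulus among the singular points: 4/3 - (1/21)*sqrt(469).
The branch terms are analytic at -4/3 - (1/21)*sqrt(469) and contribute nothing to the residue; only the rational part matters.
The factor μ**2 + 8*μ/3 + 5/7 splits as (μ - a)(μ - a') with a = -4/3 - (1/21)*sqrt(469), a' = -4/3 + (1/21)*sqrt(469). At the order-2 pole a set g(μ) = (μ - a)^2*(rational part) = [24*μ/13 + 17/9] / (μ - a')^2.
Order-2 pole: residue = g'(a); g'(-4/3 - (1/21)*sqrt(469)) = -(21/3484)*sqrt(469), so the residue is -(21/3484)*sqrt(469).
The branch terms are analytic at -4/3 + (1/21)*sqrt(469) and contribute nothing to the residue; only the rational part matters.
The factor μ**2 + 8*μ/3 + 5/7 splits as (μ - a)(μ - a') with a = -4/3 + (1/21)*sqrt(469), a' = -4/3 - (1/21)*sqrt(469). At the order-2 pole a set g(μ) = (μ - a)^2*(rational part) = [24*μ/13 + 17/9] / (μ - a')^2.
Order-2 pole: residue = g'(a); g'(-4/3 + (1/21)*sqrt(469)) = (21/3484)*sqrt(469), so the residue is (21/3484)*sqrt(469).
List the singular points by increasing real part (a conjugate pair: the negative imaginary part first).

Radius of convergence at 0: 4/3 - (1/21)*sqrt(469).
At -3: an algebraic (square-root) branch point.
At -4/3 - (1/21)*sqrt(469): a pole of order 2; residue -(21/3484)*sqrt(469).
At -4/3 + (1/21)*sqrt(469): a pole of order 2; residue (21/3484)*sqrt(469).
At 4/3: a logarithmic branch point.


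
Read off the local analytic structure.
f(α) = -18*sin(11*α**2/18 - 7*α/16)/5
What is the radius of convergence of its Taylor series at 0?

The radius of convergence is infinite.

The factor sin(11*α**2/18 - 7*α/16) is entire and contributes no finite singular point.
The polynomial part has no poles.
No finite singular points: the Taylor series at 0 converges everywhere.


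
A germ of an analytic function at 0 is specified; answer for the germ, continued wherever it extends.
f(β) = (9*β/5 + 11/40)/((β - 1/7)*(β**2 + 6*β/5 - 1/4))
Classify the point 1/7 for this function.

The point is a pole of order 1.

The denominator factor β - 1/7 vanishes at 1/7 and appears to the power 1; the numerator there equals 149/280, nonzero, and no other factor vanishes.
Hence a pole whose order is the multiplicity, 1.


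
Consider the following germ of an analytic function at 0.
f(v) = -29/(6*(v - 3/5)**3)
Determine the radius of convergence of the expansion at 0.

The radius of convergence is 3/5.

Denominator factor (v - 3/5)^3: pole of order 3 at 3/5, modulus 3/5.
The radius of convergence is the smallest modulus among the singular points: 3/5.


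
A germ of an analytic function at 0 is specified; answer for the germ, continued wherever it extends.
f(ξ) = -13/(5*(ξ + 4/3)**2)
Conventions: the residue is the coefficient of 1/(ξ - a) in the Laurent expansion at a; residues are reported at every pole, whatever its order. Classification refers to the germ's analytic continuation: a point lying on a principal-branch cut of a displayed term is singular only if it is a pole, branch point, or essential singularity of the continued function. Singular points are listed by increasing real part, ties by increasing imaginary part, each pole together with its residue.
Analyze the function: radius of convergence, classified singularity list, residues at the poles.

Radius of convergence at 0: 4/3.
At -4/3: a pole of order 2; residue 0.

Denominator factor (ξ + 4/3)^2: pole of order 2 at -4/3, modulus 4/3.
The radius of convergence is the smallest modulus among the singular points: 4/3.
At the order-2 pole -4/3 set g(ξ) = (ξ - (-4/3))^2*f(ξ) = -13/5.
Order-2 pole: residue = g'(a); g'(-4/3) = 0, so the residue is 0.


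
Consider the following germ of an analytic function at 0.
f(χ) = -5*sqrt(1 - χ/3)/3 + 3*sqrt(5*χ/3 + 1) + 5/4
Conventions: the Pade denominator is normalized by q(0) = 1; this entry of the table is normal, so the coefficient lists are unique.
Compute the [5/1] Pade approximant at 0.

Taylor coefficients needed (expand at 0): a_0 = 31/12, a_1 = 25/9, a_2 = -55/54, a_3 = 565/648, a_4 = -7025/7776, a_5 = 98455/93312, a_6 = -246085/186624.
Write the denominator as Q(χ) = 1 + q1*χ. Requiring Q*f - P = O(χ^7) with deg P <= 5 kills the coefficients of χ^6..χ^6 in Q*f:
  χ^6: a_6 + q1*a_5 = 0, i.e. -246085/186624 + (98455/93312)*q1 = 0.
Solving this linear system: q1 = 7031/5626.
The numerator is Q*f truncated at degree 5: P0 = a_0 = 31/12; P1 = a_1 + q1*a_0 = 1216483/202536; P2 = a_2 + q1*a_1 = 186305/75951; P3 = a_3 + q1*a_2 = -730885/1822824; P4 = a_4 + q1*a_3 = 4073765/21873888; P5 = a_5 + q1*a_4 = -19402735/262486656.

The Pade approximant has numerator coefficients [31/12, 1216483/202536, 186305/75951, -730885/1822824, 4073765/21873888, -19402735/262486656]; denominator coefficients [1, 7031/5626].


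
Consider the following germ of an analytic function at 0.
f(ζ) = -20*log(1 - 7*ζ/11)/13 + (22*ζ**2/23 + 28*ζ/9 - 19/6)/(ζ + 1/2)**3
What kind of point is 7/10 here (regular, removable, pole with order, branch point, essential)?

The point is a regular point.

Denominator factors: ζ + 1/2 = 6/5 at ζ = 7/10 — none vanishes.
Branch term log(1 - ζ/(11/7)): argument at 7/10 is 61/110, nonzero, so 7/10 is not its branch point (a point on a principal cut is still regular for the continued germ).
So the germ continues analytically to 7/10.


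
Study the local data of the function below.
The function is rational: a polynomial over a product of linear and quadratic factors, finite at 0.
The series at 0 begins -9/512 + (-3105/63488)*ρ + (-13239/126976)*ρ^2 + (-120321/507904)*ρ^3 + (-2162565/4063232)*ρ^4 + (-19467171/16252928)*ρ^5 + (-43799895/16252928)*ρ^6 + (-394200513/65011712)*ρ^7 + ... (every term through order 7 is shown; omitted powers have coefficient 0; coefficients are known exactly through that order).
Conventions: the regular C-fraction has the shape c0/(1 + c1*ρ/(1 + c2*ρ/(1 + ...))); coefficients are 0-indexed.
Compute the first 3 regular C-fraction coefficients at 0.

Taylor coefficients (read off): a_0 = -9/512, a_1 = -3105/63488, a_2 = -13239/126976.
c0 = a_0 = -9/512. Peel one level at a time: if S = 1 + c*ρ/S' with S'(0) = 1, then c is the ρ-coefficient of S and S' = c*ρ/(S - 1).
S_1 = c0/f = 1 + (-345/124)*ρ + (27823/15376)*ρ^2 + ...; c1 = -345/124.
S_2 = c1*ρ/(S_1 - 1) = 1 + (27823/42780)*ρ + ...; c2 = 27823/42780.

The regular C-fraction coefficients are [-9/512, -345/124, 27823/42780].


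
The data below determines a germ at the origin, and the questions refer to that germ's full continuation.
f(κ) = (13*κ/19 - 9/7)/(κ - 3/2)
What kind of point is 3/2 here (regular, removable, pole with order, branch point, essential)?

The denominator factor κ - 3/2 vanishes at 3/2 and appears to the power 1; the numerator there equals -69/266, nonzero, and no other factor vanishes.
Hence a pole whose order is the multiplicity, 1.

The point is a pole of order 1.


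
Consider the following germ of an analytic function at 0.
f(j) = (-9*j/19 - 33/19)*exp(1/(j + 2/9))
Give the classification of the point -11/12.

There is no denominator, hence no pole anywhere.
The essential point of exp(1/(j - (-2/9))) is -2/9, not -11/12.
So the germ continues analytically to -11/12.

The point is a regular point.


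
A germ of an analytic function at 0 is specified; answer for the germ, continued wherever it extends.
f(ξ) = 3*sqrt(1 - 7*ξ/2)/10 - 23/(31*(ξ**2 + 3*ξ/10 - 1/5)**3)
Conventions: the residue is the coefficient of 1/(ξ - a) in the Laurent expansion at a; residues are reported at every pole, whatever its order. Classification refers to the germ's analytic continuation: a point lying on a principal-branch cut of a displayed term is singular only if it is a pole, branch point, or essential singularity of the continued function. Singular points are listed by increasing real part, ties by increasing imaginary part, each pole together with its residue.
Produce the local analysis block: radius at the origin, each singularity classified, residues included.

Radius of convergence at 0: 2/7.
At -3/20 - (1/20)*sqrt(89): a pole of order 3; residue (13800000/21854039)*sqrt(89).
At 2/7: an algebraic (square-root) branch point.
At -3/20 + (1/20)*sqrt(89): a pole of order 3; residue -(13800000/21854039)*sqrt(89).

Denominator factor (ξ**2 + 3*ξ/10 - 1/5)^3: discriminant 89/100, real irrational roots -3/20 + (1/20)*sqrt(89) and -3/20 - (1/20)*sqrt(89); poles of order 3, moduli -3/20 + (1/20)*sqrt(89) and 3/20 + (1/20)*sqrt(89).
Branch term (3/10)*sqrt(1 - ξ/(2/7)): its argument vanishes at ξ = 2/7, a square-root branch point, modulus 2/7.
The radius of convergence is the smallest modulus among the singular points: 2/7.
The branch term is analytic at -3/20 - (1/20)*sqrt(89) and contributes nothing to the residue; only the rational part matters.
The factor ξ**2 + 3*ξ/10 - 1/5 splits as (ξ - a)(ξ - a') with a = -3/20 - (1/20)*sqrt(89), a' = -3/20 + (1/20)*sqrt(89). At the order-3 pole a set g(ξ) = (ξ - a)^3*(rational part) = [-23/31] / (ξ - a')^3.
Order-3 pole: residue = g''(a)/2; g''(-3/20 - (1/20)*sqrt(89)) = (27600000/21854039)*sqrt(89), so the residue is (13800000/21854039)*sqrt(89).
The branch term is analytic at -3/20 + (1/20)*sqrt(89) and contributes nothing to the residue; only the rational part matters.
The factor ξ**2 + 3*ξ/10 - 1/5 splits as (ξ - a)(ξ - a') with a = -3/20 + (1/20)*sqrt(89), a' = -3/20 - (1/20)*sqrt(89). At the order-3 pole a set g(ξ) = (ξ - a)^3*(rational part) = [-23/31] / (ξ - a')^3.
Order-3 pole: residue = g''(a)/2; g''(-3/20 + (1/20)*sqrt(89)) = -(27600000/21854039)*sqrt(89), so the residue is -(13800000/21854039)*sqrt(89).
List the singular points by increasing real part (a conjugate pair: the negative imaginary part first).


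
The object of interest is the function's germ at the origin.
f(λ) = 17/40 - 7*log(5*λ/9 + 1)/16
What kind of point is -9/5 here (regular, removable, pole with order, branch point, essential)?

The point is a logarithmic branch point.

The term (-7/16)*log(1 - λ/(-9/5)) has argument 1 - -9/5/(-9/5) = 0 at -9/5: a logarithmic (infinitely-sheeted) branch point; the remaining terms are analytic or single-valued there.


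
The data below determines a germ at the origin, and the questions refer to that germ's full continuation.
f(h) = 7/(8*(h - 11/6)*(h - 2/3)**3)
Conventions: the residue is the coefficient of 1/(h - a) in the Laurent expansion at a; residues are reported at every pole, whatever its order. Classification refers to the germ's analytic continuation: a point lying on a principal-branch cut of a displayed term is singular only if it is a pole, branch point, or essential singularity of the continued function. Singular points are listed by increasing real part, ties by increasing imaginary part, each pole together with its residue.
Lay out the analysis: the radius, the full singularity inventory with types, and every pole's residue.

Denominator factor (h - 11/6): pole of order 1 at 11/6, modulus 11/6.
Denominator factor (h - 2/3)^3: pole of order 3 at 2/3, modulus 2/3.
The radius of convergence is the smallest modulus among the singular points: 2/3.
At the order-3 pole 2/3 set g(h) = (h - (2/3))^3*f(h) = 7/(8*(h - 11/6)).
Order-3 pole: residue = g''(a)/2; g''(2/3) = -54/49, so the residue is -27/49.
At the order-1 pole 11/6 set g(h) = (h - (11/6))*f(h) = 7/(8*(h - 2/3)**3).
Simple pole: residue = g(a) at a = 11/6, which is 27/49.
List the singular points by increasing real part (a conjugate pair: the negative imaginary part first).

Radius of convergence at 0: 2/3.
At 2/3: a pole of order 3; residue -27/49.
At 11/6: a pole of order 1; residue 27/49.


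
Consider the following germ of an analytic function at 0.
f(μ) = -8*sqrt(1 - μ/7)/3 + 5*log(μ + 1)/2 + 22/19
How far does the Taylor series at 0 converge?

The radius of convergence is 1.

Branch term (5/2)*log(1 - μ/(-1)): its argument vanishes at μ = -1, a logarithmic branch point, modulus 1.
Branch term (-8/3)*sqrt(1 - μ/(7)): its argument vanishes at μ = 7, a square-root branch point, modulus 7.
The radius of convergence is the smallest modulus among the singular points: 1.


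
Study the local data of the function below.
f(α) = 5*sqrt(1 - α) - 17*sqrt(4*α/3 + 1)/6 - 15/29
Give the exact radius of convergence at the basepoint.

Branch term (5)*sqrt(1 - α/(1)): its argument vanishes at α = 1, a square-root branch point, modulus 1.
Branch term (-17/6)*sqrt(1 - α/(-3/4)): its argument vanishes at α = -3/4, a square-root branch point, modulus 3/4.
The radius of convergence is the smallest modulus among the singular points: 3/4.

The radius of convergence is 3/4.


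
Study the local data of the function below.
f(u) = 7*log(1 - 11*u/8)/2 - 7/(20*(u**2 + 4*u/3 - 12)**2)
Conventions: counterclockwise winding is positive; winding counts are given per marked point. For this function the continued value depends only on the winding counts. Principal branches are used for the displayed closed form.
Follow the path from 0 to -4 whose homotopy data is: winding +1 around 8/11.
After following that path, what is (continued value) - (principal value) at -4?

The rational part is single-valued and drops out of the difference; each branch term changes only by its own monodromy.
(7/2)*log(1 - u/(8/11)): each positive loop around 8/11 adds 2*pi*i to the log, so winding +1 contributes (7/2)*(1)*2*pi*i = (7)*pi*i.
Summing the contributions at u = -4 gives (7)*pi*i.

Continued minus principal equals (7)*pi*i.


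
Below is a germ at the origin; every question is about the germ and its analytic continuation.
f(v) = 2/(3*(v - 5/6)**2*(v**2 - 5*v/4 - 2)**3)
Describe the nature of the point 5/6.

The denominator factor v - 5/6 vanishes at 5/6 and appears to the power 2; the numerator there equals 2/3, nonzero, and no other factor vanishes.
Hence a pole whose order is the multiplicity, 2.

The point is a pole of order 2.


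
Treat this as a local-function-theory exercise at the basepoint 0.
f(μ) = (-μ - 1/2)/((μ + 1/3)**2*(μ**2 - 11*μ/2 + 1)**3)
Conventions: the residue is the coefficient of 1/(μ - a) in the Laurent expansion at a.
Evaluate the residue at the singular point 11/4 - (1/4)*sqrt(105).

The factor μ**2 - 11*μ/2 + 1 splits as (μ - a)(μ - a') with a = 11/4 - (1/4)*sqrt(105), a' = 11/4 + (1/4)*sqrt(105). At the order-3 pole a set g(μ) = (μ - a)^3*f(μ) = [(-μ - 1/2)/(μ + 1/3)**2] / (μ - a')^3.
Order-3 pole: residue = g''(a)/2; g''(11/4 - (1/4)*sqrt(105)) = 632772/7890481 + (2680617764/338304372875)*sqrt(105), so the residue is 316386/7890481 + (1340308882/338304372875)*sqrt(105).

The residue is 316386/7890481 + (1340308882/338304372875)*sqrt(105).
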